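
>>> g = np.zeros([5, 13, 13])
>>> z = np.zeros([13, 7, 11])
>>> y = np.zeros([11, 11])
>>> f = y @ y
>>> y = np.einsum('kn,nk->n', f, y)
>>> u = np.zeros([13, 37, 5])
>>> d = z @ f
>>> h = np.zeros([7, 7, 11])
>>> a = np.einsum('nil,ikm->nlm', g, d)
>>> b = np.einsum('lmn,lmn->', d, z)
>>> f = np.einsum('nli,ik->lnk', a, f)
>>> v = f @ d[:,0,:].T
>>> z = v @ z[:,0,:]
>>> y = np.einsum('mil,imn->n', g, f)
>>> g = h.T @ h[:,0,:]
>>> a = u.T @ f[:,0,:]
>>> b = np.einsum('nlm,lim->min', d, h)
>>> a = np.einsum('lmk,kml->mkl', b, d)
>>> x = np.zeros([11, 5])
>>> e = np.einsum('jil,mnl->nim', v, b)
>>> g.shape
(11, 7, 11)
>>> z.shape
(13, 5, 11)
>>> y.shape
(11,)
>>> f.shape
(13, 5, 11)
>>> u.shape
(13, 37, 5)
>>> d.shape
(13, 7, 11)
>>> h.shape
(7, 7, 11)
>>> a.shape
(7, 13, 11)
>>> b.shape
(11, 7, 13)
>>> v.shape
(13, 5, 13)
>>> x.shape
(11, 5)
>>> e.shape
(7, 5, 11)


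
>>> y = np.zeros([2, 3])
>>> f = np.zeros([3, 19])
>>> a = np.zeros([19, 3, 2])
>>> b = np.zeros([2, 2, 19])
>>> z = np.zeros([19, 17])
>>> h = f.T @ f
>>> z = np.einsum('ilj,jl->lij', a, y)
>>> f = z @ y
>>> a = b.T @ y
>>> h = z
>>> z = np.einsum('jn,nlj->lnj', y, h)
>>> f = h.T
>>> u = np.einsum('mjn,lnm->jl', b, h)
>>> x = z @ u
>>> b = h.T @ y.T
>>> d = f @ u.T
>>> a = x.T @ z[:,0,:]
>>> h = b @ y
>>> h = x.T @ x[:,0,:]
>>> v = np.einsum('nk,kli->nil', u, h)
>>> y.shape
(2, 3)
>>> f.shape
(2, 19, 3)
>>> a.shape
(3, 3, 2)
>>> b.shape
(2, 19, 2)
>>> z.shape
(19, 3, 2)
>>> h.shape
(3, 3, 3)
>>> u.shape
(2, 3)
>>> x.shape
(19, 3, 3)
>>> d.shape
(2, 19, 2)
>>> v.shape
(2, 3, 3)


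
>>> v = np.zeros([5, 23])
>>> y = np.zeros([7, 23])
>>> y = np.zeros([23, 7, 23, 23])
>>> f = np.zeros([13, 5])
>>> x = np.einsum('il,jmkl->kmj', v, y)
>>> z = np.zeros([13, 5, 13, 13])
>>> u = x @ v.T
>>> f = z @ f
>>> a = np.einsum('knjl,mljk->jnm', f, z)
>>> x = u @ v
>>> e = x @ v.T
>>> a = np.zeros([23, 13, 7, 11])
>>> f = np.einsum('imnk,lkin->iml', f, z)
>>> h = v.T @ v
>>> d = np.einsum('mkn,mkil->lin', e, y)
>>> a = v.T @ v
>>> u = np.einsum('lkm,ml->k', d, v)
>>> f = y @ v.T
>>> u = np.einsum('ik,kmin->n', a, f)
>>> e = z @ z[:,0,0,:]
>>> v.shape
(5, 23)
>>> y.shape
(23, 7, 23, 23)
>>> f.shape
(23, 7, 23, 5)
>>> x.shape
(23, 7, 23)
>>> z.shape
(13, 5, 13, 13)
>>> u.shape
(5,)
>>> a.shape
(23, 23)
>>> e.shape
(13, 5, 13, 13)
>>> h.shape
(23, 23)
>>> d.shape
(23, 23, 5)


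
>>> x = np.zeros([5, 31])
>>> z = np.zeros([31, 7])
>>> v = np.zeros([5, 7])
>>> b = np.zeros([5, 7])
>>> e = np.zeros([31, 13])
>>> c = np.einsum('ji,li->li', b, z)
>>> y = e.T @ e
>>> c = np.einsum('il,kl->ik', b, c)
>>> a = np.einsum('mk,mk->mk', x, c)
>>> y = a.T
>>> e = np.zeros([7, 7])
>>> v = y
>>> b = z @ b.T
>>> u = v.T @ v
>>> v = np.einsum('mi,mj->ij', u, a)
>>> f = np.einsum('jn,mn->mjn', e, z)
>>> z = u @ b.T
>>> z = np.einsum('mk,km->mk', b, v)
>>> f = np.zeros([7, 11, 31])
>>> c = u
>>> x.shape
(5, 31)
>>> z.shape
(31, 5)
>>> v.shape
(5, 31)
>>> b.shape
(31, 5)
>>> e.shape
(7, 7)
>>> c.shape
(5, 5)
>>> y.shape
(31, 5)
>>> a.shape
(5, 31)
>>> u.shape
(5, 5)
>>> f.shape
(7, 11, 31)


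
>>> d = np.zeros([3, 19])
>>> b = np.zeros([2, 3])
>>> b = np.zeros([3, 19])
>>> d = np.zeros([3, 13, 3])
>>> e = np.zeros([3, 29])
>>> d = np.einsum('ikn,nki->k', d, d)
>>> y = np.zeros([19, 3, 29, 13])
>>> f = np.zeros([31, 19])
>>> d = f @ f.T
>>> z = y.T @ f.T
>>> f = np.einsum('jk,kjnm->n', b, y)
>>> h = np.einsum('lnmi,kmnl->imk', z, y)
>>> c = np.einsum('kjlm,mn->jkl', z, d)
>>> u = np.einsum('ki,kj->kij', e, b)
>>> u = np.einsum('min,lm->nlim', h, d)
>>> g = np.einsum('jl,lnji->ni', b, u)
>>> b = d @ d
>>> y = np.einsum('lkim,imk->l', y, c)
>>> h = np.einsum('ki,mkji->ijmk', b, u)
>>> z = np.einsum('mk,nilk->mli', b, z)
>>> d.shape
(31, 31)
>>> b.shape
(31, 31)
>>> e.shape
(3, 29)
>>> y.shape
(19,)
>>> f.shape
(29,)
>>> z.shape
(31, 3, 29)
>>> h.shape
(31, 3, 19, 31)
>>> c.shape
(29, 13, 3)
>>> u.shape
(19, 31, 3, 31)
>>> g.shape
(31, 31)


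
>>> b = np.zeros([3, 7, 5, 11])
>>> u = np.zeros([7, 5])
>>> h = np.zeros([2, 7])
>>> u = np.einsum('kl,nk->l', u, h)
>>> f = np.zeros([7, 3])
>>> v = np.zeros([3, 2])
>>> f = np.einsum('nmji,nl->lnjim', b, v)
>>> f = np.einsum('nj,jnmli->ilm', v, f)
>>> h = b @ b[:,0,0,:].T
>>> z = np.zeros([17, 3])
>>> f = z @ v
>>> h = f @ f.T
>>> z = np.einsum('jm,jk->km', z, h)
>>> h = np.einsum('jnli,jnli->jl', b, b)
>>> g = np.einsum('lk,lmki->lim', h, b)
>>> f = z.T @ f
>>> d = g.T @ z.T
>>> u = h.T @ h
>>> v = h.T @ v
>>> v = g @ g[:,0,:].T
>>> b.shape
(3, 7, 5, 11)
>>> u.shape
(5, 5)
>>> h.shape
(3, 5)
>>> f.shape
(3, 2)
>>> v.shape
(3, 11, 3)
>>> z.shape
(17, 3)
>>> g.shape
(3, 11, 7)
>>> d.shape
(7, 11, 17)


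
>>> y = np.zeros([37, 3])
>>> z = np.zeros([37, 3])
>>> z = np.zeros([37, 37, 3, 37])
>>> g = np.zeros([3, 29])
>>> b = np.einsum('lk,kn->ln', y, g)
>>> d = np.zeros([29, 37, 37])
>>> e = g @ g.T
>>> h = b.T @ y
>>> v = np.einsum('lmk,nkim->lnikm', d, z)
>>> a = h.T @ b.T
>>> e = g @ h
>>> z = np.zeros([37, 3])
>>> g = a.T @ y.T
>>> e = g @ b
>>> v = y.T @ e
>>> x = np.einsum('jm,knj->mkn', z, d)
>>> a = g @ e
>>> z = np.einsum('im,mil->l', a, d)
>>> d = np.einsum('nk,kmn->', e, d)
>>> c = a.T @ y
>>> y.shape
(37, 3)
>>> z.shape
(37,)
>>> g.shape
(37, 37)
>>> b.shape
(37, 29)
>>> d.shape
()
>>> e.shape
(37, 29)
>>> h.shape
(29, 3)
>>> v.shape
(3, 29)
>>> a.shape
(37, 29)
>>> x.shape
(3, 29, 37)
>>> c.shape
(29, 3)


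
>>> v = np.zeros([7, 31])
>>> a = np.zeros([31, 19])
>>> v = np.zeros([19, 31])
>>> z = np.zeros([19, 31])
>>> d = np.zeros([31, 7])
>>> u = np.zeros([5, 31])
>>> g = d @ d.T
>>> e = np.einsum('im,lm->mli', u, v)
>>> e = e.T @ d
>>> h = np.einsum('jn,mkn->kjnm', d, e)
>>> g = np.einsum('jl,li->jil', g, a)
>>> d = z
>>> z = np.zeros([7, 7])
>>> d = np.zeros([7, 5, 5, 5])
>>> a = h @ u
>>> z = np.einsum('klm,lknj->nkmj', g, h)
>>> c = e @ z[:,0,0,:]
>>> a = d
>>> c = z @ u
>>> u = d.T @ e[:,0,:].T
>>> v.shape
(19, 31)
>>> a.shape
(7, 5, 5, 5)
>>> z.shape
(7, 31, 31, 5)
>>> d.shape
(7, 5, 5, 5)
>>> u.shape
(5, 5, 5, 5)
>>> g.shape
(31, 19, 31)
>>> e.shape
(5, 19, 7)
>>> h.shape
(19, 31, 7, 5)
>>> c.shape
(7, 31, 31, 31)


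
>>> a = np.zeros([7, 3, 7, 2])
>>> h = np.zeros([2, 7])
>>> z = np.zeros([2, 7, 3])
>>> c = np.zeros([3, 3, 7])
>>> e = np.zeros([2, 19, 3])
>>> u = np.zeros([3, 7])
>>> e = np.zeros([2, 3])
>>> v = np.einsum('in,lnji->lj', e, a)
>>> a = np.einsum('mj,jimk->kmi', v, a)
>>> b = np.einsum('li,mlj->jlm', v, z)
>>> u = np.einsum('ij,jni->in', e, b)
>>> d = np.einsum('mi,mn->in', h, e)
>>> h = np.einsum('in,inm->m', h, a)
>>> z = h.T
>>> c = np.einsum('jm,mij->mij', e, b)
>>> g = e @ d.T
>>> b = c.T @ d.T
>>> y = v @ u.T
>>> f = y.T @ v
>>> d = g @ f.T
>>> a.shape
(2, 7, 3)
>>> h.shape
(3,)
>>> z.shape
(3,)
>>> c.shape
(3, 7, 2)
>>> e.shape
(2, 3)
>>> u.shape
(2, 7)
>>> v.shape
(7, 7)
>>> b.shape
(2, 7, 7)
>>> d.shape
(2, 2)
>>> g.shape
(2, 7)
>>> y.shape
(7, 2)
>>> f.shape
(2, 7)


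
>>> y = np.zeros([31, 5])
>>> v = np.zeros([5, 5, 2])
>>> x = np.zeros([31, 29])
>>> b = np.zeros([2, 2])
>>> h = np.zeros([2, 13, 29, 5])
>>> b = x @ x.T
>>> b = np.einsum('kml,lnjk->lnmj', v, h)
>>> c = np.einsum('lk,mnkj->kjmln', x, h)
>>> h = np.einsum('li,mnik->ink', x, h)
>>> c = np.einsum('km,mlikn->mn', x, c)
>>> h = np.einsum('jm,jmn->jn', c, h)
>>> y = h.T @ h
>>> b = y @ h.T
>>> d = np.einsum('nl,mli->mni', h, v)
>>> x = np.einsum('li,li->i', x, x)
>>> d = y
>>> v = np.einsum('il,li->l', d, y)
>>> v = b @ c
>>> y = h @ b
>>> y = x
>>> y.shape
(29,)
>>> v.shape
(5, 13)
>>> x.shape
(29,)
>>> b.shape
(5, 29)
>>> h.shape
(29, 5)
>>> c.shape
(29, 13)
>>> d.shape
(5, 5)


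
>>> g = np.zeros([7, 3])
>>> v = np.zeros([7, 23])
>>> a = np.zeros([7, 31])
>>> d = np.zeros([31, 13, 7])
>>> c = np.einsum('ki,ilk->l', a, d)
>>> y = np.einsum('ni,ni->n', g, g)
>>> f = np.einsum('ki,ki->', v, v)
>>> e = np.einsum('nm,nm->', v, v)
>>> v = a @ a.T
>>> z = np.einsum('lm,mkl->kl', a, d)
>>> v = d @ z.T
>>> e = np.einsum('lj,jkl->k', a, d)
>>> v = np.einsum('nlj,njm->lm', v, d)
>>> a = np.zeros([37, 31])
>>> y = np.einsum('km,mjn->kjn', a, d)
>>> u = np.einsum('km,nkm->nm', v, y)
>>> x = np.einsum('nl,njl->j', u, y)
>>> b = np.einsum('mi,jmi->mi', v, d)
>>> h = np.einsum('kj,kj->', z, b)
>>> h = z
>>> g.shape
(7, 3)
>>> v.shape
(13, 7)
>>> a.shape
(37, 31)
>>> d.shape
(31, 13, 7)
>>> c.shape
(13,)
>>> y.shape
(37, 13, 7)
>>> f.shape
()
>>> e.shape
(13,)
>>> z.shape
(13, 7)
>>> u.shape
(37, 7)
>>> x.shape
(13,)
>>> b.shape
(13, 7)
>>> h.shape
(13, 7)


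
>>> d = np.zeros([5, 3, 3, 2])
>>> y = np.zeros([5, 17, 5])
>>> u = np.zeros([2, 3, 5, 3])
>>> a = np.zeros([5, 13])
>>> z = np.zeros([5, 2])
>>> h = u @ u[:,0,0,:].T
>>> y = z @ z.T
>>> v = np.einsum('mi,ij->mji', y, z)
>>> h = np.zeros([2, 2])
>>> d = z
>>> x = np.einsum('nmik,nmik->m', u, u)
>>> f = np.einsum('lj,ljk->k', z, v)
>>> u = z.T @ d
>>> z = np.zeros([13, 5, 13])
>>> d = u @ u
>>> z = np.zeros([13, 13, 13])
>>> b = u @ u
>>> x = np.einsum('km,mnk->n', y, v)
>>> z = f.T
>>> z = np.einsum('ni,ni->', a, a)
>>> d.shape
(2, 2)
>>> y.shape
(5, 5)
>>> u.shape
(2, 2)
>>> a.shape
(5, 13)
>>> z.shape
()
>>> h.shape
(2, 2)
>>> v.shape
(5, 2, 5)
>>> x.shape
(2,)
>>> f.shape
(5,)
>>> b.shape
(2, 2)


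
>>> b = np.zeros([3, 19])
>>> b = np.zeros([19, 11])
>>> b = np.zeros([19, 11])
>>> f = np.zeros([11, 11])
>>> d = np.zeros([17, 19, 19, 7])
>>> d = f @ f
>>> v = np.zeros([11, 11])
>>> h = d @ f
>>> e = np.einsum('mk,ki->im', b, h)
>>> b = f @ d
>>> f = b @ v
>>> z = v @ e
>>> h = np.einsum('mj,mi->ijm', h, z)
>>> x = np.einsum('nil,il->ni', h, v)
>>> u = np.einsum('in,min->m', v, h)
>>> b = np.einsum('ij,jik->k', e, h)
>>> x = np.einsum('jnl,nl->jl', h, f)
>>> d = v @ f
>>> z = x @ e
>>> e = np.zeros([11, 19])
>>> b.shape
(11,)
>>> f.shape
(11, 11)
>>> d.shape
(11, 11)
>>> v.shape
(11, 11)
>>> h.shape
(19, 11, 11)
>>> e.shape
(11, 19)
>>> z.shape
(19, 19)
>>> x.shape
(19, 11)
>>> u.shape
(19,)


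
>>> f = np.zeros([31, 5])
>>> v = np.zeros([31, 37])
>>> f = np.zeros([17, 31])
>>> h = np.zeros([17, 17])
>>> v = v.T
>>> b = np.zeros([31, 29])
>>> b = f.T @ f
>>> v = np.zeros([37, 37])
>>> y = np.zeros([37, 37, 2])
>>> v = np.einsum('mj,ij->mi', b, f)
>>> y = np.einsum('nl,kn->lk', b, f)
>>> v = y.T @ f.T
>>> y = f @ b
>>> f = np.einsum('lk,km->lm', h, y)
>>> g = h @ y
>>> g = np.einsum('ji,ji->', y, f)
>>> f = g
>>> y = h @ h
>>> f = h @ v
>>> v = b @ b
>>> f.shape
(17, 17)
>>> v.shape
(31, 31)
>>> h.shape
(17, 17)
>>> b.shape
(31, 31)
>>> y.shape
(17, 17)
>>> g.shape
()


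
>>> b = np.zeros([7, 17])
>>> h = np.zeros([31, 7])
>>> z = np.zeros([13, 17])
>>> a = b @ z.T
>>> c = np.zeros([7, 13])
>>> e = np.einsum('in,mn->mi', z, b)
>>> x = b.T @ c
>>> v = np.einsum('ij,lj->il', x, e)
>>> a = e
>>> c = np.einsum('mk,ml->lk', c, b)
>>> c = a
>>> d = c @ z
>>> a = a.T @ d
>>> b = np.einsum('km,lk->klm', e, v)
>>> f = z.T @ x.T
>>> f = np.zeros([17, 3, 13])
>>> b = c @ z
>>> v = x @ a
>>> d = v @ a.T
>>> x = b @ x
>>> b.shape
(7, 17)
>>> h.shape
(31, 7)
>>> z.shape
(13, 17)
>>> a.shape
(13, 17)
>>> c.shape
(7, 13)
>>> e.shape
(7, 13)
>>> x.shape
(7, 13)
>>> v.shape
(17, 17)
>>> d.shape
(17, 13)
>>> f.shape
(17, 3, 13)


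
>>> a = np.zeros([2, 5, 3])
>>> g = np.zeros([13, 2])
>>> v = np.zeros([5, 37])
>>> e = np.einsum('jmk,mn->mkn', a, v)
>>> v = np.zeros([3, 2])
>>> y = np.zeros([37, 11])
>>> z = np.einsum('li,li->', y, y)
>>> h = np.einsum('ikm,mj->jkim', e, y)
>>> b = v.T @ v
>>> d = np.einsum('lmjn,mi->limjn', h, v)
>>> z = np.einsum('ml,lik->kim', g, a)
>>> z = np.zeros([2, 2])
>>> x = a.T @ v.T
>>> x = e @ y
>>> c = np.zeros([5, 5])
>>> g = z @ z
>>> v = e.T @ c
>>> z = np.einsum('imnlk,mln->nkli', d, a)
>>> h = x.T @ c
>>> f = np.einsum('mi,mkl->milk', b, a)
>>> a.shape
(2, 5, 3)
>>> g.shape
(2, 2)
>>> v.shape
(37, 3, 5)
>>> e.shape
(5, 3, 37)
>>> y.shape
(37, 11)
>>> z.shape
(3, 37, 5, 11)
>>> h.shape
(11, 3, 5)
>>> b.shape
(2, 2)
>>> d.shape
(11, 2, 3, 5, 37)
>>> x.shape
(5, 3, 11)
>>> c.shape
(5, 5)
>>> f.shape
(2, 2, 3, 5)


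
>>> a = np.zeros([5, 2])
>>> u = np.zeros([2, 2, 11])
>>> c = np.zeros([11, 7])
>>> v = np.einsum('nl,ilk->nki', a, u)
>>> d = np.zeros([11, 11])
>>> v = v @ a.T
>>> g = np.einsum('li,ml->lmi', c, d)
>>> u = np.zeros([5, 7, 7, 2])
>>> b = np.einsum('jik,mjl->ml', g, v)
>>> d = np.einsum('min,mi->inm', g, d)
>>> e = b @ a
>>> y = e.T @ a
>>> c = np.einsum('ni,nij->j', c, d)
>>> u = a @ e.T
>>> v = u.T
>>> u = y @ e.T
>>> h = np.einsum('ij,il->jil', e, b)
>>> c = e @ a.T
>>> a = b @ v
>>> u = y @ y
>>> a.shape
(5, 5)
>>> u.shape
(2, 2)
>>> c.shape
(5, 5)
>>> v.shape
(5, 5)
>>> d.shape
(11, 7, 11)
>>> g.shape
(11, 11, 7)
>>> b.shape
(5, 5)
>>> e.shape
(5, 2)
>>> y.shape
(2, 2)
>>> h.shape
(2, 5, 5)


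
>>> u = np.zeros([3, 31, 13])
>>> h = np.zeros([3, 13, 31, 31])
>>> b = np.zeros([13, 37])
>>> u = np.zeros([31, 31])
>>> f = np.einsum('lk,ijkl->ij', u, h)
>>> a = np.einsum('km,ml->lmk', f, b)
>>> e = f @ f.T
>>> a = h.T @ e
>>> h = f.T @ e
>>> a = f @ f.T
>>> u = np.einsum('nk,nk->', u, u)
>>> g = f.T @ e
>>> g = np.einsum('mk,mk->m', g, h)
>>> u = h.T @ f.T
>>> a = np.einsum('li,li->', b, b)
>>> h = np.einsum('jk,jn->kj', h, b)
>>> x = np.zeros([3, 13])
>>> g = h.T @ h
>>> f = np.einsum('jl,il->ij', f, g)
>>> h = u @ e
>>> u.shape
(3, 3)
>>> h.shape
(3, 3)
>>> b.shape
(13, 37)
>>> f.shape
(13, 3)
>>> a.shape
()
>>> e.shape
(3, 3)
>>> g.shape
(13, 13)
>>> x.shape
(3, 13)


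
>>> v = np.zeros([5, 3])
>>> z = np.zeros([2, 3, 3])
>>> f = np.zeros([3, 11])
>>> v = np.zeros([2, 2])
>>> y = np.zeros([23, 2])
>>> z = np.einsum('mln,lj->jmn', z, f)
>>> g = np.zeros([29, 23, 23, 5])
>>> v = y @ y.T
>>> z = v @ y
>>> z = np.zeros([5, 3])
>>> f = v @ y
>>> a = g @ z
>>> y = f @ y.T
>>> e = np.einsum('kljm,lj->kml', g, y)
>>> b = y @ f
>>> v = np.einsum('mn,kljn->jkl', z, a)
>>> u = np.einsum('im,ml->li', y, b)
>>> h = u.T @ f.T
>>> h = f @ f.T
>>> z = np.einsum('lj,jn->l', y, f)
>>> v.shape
(23, 29, 23)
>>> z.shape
(23,)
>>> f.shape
(23, 2)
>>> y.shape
(23, 23)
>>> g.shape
(29, 23, 23, 5)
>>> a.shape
(29, 23, 23, 3)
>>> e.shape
(29, 5, 23)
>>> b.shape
(23, 2)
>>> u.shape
(2, 23)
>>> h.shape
(23, 23)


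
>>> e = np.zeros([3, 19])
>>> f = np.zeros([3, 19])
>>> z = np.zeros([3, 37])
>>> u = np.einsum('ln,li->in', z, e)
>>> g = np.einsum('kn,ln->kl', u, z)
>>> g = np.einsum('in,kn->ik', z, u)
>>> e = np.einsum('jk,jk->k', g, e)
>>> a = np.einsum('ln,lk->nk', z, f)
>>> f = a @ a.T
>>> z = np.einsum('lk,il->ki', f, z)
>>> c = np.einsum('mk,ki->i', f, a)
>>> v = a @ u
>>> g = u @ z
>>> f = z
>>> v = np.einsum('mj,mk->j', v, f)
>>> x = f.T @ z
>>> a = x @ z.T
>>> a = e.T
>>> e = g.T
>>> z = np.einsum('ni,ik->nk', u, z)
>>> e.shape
(3, 19)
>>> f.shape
(37, 3)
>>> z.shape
(19, 3)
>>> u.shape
(19, 37)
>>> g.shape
(19, 3)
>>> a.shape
(19,)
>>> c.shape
(19,)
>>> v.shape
(37,)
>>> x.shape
(3, 3)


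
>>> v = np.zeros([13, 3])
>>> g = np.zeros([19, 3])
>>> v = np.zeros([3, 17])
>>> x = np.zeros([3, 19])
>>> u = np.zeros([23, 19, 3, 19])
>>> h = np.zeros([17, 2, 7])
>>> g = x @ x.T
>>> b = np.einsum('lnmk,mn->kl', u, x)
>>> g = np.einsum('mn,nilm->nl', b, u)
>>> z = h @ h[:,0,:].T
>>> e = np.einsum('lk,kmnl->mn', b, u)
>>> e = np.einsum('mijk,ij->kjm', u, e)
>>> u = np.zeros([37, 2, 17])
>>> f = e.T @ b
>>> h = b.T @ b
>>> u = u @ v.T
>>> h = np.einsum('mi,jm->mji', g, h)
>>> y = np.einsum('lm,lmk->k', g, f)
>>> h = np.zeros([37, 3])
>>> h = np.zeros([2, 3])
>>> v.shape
(3, 17)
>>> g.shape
(23, 3)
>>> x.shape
(3, 19)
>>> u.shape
(37, 2, 3)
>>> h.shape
(2, 3)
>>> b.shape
(19, 23)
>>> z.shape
(17, 2, 17)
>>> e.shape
(19, 3, 23)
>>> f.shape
(23, 3, 23)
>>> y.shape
(23,)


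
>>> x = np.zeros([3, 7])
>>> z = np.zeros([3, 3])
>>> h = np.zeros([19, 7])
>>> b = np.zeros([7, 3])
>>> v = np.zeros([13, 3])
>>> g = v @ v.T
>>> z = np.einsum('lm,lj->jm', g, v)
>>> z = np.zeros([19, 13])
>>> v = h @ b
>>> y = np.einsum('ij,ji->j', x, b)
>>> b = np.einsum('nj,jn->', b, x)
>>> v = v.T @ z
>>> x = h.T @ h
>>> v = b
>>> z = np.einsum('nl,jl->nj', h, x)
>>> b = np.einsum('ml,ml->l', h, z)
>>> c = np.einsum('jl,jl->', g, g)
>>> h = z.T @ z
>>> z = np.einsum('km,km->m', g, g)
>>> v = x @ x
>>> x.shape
(7, 7)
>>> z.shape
(13,)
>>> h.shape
(7, 7)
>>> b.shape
(7,)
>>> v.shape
(7, 7)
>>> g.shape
(13, 13)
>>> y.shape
(7,)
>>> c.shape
()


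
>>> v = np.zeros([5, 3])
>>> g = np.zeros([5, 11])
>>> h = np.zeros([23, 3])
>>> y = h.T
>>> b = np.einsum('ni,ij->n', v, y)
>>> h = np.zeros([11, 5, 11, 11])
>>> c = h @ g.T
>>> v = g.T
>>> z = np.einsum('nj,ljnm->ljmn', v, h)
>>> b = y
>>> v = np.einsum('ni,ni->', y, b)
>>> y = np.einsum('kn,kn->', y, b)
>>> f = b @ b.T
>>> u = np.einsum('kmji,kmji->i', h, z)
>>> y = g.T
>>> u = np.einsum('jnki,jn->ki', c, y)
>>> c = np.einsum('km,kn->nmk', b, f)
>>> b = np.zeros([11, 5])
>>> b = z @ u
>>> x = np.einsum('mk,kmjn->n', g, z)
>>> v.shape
()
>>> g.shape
(5, 11)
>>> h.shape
(11, 5, 11, 11)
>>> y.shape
(11, 5)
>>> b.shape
(11, 5, 11, 5)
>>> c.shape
(3, 23, 3)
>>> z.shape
(11, 5, 11, 11)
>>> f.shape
(3, 3)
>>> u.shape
(11, 5)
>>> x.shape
(11,)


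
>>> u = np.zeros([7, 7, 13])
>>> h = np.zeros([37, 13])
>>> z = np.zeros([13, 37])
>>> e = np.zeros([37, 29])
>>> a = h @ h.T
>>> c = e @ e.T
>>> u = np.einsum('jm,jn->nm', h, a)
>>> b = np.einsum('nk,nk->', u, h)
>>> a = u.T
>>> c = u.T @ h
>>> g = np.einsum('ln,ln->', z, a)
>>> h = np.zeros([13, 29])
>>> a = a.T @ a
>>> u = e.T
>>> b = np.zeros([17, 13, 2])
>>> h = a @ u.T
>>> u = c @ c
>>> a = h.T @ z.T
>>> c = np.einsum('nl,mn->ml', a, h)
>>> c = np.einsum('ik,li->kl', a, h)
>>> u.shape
(13, 13)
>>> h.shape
(37, 29)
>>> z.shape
(13, 37)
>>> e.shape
(37, 29)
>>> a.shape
(29, 13)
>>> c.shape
(13, 37)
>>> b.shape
(17, 13, 2)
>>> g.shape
()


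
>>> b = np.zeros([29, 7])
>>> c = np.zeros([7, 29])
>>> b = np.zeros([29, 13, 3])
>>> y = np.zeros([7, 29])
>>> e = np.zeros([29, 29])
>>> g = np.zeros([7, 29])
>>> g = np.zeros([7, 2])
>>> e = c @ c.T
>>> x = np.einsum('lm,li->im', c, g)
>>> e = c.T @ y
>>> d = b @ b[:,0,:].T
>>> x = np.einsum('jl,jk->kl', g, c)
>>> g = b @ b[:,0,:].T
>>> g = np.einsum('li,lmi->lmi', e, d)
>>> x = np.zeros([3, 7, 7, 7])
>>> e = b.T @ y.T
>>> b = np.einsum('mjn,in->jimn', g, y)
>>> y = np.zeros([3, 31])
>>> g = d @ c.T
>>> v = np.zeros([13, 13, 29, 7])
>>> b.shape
(13, 7, 29, 29)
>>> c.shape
(7, 29)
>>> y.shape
(3, 31)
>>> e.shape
(3, 13, 7)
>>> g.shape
(29, 13, 7)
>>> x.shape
(3, 7, 7, 7)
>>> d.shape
(29, 13, 29)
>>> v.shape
(13, 13, 29, 7)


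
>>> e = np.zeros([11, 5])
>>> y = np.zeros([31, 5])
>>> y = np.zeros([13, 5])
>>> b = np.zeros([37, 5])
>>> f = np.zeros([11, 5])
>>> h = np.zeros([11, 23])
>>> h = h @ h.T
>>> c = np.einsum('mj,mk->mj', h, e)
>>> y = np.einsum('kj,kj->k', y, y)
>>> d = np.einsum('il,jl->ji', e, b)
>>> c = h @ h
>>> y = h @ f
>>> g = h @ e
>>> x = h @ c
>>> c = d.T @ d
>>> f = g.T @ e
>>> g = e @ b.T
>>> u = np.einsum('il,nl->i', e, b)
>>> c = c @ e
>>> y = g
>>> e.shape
(11, 5)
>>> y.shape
(11, 37)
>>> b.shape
(37, 5)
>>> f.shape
(5, 5)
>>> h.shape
(11, 11)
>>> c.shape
(11, 5)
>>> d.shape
(37, 11)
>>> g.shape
(11, 37)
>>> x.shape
(11, 11)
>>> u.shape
(11,)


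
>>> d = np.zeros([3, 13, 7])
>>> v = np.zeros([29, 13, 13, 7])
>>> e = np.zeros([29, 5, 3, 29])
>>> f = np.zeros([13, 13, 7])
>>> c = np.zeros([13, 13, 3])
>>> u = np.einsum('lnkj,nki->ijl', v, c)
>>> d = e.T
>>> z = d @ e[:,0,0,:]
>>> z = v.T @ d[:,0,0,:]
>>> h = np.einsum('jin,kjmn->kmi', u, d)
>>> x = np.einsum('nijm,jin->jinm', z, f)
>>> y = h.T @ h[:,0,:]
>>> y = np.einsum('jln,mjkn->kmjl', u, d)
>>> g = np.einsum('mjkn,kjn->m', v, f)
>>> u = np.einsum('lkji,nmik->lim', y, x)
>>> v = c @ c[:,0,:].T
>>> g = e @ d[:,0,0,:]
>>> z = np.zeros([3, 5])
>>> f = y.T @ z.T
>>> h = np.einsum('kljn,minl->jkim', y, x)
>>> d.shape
(29, 3, 5, 29)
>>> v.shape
(13, 13, 13)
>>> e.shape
(29, 5, 3, 29)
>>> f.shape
(7, 3, 29, 3)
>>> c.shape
(13, 13, 3)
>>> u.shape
(5, 7, 13)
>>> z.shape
(3, 5)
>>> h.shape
(3, 5, 13, 13)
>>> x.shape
(13, 13, 7, 29)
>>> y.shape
(5, 29, 3, 7)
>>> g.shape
(29, 5, 3, 29)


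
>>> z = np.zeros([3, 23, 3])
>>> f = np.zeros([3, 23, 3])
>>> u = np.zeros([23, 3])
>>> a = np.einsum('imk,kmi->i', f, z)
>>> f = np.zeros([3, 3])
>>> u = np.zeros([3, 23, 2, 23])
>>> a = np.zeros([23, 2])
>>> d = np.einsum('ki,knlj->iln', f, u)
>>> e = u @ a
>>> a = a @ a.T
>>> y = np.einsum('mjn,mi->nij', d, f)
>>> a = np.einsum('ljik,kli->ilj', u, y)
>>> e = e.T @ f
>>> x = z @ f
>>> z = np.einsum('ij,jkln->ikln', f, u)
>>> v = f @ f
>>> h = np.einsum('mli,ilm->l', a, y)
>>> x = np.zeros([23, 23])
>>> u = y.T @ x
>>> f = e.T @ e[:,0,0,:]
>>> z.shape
(3, 23, 2, 23)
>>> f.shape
(3, 23, 2, 3)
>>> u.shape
(2, 3, 23)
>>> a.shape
(2, 3, 23)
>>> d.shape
(3, 2, 23)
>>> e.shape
(2, 2, 23, 3)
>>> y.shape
(23, 3, 2)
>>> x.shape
(23, 23)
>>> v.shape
(3, 3)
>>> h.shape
(3,)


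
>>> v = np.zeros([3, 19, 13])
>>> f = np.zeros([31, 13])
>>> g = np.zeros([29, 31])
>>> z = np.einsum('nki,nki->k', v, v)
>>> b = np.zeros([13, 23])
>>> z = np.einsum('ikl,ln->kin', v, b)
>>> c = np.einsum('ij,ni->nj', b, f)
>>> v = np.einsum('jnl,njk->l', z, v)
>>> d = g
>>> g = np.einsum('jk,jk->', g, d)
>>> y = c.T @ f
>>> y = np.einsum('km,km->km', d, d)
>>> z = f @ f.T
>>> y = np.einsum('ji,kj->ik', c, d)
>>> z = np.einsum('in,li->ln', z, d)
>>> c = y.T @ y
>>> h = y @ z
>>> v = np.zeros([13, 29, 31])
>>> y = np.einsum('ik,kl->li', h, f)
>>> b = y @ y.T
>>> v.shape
(13, 29, 31)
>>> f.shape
(31, 13)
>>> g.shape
()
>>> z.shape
(29, 31)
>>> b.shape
(13, 13)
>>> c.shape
(29, 29)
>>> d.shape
(29, 31)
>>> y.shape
(13, 23)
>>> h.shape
(23, 31)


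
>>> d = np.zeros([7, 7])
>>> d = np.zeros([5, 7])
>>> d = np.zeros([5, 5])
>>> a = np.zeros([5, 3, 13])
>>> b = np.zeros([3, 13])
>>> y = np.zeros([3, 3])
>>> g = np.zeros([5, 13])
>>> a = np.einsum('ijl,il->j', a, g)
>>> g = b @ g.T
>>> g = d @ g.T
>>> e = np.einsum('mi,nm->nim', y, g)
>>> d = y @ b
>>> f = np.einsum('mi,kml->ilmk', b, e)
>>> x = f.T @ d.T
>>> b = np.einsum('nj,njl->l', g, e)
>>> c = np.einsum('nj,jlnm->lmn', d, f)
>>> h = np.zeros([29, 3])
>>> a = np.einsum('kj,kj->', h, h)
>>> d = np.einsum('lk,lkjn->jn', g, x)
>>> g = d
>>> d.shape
(3, 3)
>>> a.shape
()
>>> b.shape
(3,)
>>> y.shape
(3, 3)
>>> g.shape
(3, 3)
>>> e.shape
(5, 3, 3)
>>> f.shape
(13, 3, 3, 5)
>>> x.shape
(5, 3, 3, 3)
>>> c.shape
(3, 5, 3)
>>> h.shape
(29, 3)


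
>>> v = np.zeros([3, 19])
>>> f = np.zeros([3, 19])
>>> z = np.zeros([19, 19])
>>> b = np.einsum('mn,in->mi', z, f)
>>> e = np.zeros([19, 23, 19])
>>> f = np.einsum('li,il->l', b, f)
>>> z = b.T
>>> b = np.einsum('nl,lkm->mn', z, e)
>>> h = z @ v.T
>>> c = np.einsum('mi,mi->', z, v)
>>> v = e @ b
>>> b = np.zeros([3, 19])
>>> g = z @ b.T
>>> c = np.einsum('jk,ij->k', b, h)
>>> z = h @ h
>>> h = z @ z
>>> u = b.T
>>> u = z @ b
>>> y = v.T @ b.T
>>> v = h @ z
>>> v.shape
(3, 3)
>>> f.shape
(19,)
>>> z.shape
(3, 3)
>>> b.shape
(3, 19)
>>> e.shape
(19, 23, 19)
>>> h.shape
(3, 3)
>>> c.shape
(19,)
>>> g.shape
(3, 3)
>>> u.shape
(3, 19)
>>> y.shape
(3, 23, 3)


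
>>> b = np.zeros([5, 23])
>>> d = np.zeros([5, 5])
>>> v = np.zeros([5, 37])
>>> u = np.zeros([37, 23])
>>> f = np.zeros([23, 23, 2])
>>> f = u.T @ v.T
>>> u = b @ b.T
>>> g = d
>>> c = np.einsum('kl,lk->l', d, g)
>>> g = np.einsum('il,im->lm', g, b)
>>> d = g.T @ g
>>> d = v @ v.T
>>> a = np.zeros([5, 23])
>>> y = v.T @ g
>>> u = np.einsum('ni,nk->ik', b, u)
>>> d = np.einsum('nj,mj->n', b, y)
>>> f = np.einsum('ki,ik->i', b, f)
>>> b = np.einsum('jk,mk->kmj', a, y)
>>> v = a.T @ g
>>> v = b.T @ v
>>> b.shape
(23, 37, 5)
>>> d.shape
(5,)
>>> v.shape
(5, 37, 23)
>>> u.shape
(23, 5)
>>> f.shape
(23,)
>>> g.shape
(5, 23)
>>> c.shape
(5,)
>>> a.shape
(5, 23)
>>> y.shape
(37, 23)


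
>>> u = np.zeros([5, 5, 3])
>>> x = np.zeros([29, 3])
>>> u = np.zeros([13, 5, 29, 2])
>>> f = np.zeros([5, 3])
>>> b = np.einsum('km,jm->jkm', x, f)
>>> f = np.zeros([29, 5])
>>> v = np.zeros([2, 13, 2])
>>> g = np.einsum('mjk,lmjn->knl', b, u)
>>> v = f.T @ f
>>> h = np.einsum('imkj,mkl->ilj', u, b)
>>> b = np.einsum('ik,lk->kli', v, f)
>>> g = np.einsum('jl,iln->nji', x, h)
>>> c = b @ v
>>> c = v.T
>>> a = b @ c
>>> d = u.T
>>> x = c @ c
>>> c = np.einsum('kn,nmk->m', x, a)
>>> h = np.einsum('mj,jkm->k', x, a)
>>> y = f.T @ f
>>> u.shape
(13, 5, 29, 2)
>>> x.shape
(5, 5)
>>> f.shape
(29, 5)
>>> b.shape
(5, 29, 5)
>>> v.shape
(5, 5)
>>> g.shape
(2, 29, 13)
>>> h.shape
(29,)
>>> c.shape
(29,)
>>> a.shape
(5, 29, 5)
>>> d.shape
(2, 29, 5, 13)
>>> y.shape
(5, 5)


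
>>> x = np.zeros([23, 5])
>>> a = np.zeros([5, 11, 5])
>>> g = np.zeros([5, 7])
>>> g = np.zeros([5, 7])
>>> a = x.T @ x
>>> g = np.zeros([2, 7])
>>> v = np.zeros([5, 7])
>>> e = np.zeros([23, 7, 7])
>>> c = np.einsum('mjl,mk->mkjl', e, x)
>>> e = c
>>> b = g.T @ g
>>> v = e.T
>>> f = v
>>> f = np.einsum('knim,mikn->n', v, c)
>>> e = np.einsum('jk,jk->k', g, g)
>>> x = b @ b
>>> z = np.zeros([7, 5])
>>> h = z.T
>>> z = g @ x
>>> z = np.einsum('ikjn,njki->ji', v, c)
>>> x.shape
(7, 7)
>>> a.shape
(5, 5)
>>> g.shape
(2, 7)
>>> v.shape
(7, 7, 5, 23)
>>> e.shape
(7,)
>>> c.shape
(23, 5, 7, 7)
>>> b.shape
(7, 7)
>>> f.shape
(7,)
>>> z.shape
(5, 7)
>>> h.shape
(5, 7)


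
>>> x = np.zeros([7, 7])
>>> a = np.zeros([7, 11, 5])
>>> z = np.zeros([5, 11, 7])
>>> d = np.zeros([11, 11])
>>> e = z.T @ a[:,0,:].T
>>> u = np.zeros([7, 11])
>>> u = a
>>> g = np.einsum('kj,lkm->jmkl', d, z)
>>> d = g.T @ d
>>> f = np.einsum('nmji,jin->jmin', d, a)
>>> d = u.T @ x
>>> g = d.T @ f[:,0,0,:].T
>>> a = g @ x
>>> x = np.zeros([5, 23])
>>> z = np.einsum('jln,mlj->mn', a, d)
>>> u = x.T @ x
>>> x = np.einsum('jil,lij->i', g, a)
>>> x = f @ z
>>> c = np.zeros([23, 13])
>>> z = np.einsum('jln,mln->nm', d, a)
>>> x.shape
(7, 11, 11, 7)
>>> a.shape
(7, 11, 7)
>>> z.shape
(7, 7)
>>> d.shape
(5, 11, 7)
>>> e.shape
(7, 11, 7)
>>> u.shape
(23, 23)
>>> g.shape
(7, 11, 7)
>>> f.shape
(7, 11, 11, 5)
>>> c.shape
(23, 13)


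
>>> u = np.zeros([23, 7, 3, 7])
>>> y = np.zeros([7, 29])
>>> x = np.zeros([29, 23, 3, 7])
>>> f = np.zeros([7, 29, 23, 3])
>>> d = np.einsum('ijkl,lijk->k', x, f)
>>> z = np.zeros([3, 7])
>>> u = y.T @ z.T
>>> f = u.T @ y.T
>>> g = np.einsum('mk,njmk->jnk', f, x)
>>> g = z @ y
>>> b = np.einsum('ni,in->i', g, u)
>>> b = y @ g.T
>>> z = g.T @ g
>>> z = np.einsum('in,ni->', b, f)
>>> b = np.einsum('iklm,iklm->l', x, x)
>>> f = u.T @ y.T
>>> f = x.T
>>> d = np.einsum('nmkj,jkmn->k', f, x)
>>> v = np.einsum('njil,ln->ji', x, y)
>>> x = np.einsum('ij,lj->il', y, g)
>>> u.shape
(29, 3)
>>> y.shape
(7, 29)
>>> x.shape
(7, 3)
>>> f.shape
(7, 3, 23, 29)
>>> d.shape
(23,)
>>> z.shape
()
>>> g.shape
(3, 29)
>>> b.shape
(3,)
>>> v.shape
(23, 3)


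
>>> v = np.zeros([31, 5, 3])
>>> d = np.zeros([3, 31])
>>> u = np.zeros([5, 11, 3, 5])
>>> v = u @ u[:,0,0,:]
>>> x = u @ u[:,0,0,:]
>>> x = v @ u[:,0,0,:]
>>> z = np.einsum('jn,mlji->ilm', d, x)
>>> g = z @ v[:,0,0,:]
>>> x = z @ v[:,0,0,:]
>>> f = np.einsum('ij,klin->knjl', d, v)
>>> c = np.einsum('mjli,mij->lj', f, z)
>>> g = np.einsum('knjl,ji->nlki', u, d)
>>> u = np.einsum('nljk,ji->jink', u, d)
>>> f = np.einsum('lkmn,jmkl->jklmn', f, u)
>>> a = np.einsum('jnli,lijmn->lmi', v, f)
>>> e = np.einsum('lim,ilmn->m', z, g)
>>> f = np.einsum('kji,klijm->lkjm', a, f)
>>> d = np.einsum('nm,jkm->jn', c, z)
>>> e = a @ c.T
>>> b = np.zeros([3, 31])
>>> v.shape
(5, 11, 3, 5)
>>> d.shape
(5, 31)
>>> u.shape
(3, 31, 5, 5)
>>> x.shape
(5, 11, 5)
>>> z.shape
(5, 11, 5)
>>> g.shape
(11, 5, 5, 31)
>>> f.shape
(5, 3, 31, 11)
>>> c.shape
(31, 5)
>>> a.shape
(3, 31, 5)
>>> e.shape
(3, 31, 31)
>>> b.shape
(3, 31)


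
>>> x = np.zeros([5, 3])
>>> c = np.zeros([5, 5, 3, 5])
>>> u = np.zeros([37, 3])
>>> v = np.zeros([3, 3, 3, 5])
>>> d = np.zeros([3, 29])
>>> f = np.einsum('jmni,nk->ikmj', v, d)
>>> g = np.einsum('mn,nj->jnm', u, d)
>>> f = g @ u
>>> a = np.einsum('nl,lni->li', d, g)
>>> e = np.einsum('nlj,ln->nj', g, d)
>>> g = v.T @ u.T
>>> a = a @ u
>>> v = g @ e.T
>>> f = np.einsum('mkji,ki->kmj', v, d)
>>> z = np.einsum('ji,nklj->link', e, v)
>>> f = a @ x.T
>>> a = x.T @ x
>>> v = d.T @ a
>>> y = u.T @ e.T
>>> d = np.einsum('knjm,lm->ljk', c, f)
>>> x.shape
(5, 3)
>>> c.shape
(5, 5, 3, 5)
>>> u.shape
(37, 3)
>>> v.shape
(29, 3)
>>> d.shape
(29, 3, 5)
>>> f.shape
(29, 5)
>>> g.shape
(5, 3, 3, 37)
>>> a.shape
(3, 3)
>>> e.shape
(29, 37)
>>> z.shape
(3, 37, 5, 3)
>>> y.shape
(3, 29)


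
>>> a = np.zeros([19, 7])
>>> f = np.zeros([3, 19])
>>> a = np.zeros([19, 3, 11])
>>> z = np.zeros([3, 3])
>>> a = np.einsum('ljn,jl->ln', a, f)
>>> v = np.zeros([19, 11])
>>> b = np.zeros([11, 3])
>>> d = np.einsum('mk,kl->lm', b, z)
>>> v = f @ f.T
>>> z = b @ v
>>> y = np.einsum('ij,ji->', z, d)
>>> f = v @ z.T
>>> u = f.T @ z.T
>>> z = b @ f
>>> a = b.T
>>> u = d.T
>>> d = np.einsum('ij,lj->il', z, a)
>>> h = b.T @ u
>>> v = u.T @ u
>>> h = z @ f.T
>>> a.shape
(3, 11)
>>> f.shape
(3, 11)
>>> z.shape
(11, 11)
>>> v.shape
(3, 3)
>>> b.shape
(11, 3)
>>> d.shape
(11, 3)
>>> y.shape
()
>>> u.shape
(11, 3)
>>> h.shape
(11, 3)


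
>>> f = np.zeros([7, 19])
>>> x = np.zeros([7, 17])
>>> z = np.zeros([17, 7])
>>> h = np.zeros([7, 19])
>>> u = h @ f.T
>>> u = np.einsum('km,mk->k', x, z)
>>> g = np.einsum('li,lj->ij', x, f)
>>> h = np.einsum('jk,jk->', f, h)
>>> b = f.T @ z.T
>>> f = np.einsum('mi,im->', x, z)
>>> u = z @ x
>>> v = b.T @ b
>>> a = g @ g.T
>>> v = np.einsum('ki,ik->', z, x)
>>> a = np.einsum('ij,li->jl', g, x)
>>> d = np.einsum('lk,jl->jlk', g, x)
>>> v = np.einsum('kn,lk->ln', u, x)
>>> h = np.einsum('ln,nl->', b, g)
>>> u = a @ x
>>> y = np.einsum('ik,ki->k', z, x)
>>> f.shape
()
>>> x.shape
(7, 17)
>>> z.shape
(17, 7)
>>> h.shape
()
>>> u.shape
(19, 17)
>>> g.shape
(17, 19)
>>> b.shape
(19, 17)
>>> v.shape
(7, 17)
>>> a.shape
(19, 7)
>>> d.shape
(7, 17, 19)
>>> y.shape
(7,)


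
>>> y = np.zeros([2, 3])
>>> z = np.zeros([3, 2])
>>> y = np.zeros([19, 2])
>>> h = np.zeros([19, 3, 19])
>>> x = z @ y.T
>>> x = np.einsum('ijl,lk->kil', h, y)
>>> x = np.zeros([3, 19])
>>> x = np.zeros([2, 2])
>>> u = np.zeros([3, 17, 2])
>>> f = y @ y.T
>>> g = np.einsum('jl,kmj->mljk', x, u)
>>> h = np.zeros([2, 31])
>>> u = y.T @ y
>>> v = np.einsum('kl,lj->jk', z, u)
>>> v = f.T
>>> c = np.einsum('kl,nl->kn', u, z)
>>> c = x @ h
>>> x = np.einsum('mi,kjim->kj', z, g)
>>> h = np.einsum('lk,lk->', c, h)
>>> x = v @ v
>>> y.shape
(19, 2)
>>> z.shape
(3, 2)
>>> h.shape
()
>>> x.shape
(19, 19)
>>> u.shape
(2, 2)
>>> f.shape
(19, 19)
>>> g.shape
(17, 2, 2, 3)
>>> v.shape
(19, 19)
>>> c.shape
(2, 31)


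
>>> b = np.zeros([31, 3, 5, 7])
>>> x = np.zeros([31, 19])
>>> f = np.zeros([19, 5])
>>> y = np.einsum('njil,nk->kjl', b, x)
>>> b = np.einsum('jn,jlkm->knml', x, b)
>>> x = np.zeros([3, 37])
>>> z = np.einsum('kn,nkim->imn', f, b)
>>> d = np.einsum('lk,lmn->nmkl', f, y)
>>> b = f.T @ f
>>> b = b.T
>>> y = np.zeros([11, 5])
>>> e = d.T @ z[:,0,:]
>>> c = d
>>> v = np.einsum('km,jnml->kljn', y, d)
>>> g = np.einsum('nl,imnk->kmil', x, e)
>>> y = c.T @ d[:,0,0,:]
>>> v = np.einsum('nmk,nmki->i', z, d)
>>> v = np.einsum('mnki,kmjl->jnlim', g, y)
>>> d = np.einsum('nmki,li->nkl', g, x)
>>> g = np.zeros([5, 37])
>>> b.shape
(5, 5)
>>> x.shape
(3, 37)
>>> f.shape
(19, 5)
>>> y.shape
(19, 5, 3, 19)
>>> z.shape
(7, 3, 5)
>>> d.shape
(5, 19, 3)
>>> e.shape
(19, 5, 3, 5)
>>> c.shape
(7, 3, 5, 19)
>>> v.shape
(3, 5, 19, 37, 5)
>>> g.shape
(5, 37)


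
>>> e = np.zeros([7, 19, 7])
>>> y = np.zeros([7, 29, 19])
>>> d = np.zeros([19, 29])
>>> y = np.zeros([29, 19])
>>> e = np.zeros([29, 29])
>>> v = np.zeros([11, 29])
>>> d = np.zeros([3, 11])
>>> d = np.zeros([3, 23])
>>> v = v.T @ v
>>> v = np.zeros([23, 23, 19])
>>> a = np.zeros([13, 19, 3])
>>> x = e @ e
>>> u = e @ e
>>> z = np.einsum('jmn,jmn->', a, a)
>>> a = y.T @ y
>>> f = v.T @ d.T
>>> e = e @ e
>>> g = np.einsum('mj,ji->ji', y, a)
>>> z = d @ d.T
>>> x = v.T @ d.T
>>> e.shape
(29, 29)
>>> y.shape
(29, 19)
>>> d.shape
(3, 23)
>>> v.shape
(23, 23, 19)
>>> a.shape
(19, 19)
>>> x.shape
(19, 23, 3)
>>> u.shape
(29, 29)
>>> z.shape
(3, 3)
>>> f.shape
(19, 23, 3)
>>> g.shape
(19, 19)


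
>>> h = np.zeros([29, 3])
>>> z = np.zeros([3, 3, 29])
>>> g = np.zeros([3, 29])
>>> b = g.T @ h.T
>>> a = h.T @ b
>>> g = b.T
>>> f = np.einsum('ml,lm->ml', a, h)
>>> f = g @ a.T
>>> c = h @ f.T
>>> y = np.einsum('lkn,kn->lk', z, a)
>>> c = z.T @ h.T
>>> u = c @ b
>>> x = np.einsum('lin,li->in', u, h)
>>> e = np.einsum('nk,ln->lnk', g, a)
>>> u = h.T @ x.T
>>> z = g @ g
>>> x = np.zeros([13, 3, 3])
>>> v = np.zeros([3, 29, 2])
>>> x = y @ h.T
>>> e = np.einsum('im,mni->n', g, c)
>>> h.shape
(29, 3)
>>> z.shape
(29, 29)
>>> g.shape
(29, 29)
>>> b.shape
(29, 29)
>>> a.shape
(3, 29)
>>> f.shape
(29, 3)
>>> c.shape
(29, 3, 29)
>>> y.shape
(3, 3)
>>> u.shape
(3, 3)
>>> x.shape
(3, 29)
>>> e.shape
(3,)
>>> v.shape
(3, 29, 2)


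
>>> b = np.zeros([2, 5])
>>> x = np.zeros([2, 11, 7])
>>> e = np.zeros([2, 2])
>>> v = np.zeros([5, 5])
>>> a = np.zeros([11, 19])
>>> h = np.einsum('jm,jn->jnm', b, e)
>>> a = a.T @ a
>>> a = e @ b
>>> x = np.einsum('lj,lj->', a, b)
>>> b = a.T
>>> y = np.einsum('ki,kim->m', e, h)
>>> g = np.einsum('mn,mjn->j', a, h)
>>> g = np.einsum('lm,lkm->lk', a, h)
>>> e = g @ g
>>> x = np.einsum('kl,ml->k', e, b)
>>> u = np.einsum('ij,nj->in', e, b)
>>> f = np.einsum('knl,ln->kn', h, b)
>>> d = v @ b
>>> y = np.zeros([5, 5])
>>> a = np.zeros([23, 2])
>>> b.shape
(5, 2)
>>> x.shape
(2,)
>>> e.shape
(2, 2)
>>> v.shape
(5, 5)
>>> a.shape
(23, 2)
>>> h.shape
(2, 2, 5)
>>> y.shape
(5, 5)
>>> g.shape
(2, 2)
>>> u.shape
(2, 5)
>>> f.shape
(2, 2)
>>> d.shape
(5, 2)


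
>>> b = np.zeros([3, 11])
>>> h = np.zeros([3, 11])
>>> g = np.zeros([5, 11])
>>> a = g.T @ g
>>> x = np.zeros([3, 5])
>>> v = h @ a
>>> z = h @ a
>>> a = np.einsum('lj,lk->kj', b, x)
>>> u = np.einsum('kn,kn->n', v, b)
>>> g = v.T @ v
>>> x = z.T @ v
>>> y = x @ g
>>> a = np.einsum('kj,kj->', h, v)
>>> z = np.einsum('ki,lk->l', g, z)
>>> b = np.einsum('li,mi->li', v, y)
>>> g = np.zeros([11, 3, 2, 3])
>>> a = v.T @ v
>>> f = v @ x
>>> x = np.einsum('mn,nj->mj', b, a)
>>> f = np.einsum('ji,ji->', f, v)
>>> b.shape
(3, 11)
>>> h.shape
(3, 11)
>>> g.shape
(11, 3, 2, 3)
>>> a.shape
(11, 11)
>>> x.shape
(3, 11)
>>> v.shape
(3, 11)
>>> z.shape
(3,)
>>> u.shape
(11,)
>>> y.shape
(11, 11)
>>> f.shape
()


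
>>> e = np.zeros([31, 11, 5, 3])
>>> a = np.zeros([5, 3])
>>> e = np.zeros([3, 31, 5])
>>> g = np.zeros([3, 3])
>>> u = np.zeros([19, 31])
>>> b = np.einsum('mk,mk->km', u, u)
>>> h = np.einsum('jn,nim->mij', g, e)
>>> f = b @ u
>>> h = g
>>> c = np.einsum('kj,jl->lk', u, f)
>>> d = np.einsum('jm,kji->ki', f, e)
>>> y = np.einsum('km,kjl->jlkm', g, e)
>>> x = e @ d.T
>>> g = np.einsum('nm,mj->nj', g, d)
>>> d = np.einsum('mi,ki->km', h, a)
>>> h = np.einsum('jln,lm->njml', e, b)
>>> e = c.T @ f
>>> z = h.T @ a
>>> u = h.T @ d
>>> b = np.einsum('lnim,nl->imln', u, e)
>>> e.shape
(19, 31)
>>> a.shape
(5, 3)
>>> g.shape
(3, 5)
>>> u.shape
(31, 19, 3, 3)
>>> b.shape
(3, 3, 31, 19)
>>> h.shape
(5, 3, 19, 31)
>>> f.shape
(31, 31)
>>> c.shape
(31, 19)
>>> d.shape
(5, 3)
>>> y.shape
(31, 5, 3, 3)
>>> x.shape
(3, 31, 3)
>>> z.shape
(31, 19, 3, 3)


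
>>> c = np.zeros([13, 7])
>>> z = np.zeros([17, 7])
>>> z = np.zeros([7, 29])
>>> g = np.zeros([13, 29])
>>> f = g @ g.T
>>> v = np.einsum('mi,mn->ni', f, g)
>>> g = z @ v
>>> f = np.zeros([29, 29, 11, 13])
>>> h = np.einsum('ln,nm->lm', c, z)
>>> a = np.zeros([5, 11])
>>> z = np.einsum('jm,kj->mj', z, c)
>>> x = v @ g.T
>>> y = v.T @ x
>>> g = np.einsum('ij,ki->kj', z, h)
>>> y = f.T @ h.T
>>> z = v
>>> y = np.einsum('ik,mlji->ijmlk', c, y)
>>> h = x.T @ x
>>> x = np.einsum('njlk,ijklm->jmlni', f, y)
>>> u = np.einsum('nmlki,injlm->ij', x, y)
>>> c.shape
(13, 7)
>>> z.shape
(29, 13)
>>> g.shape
(13, 7)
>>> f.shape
(29, 29, 11, 13)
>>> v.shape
(29, 13)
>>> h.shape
(7, 7)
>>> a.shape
(5, 11)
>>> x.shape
(29, 7, 11, 29, 13)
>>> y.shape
(13, 29, 13, 11, 7)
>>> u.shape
(13, 13)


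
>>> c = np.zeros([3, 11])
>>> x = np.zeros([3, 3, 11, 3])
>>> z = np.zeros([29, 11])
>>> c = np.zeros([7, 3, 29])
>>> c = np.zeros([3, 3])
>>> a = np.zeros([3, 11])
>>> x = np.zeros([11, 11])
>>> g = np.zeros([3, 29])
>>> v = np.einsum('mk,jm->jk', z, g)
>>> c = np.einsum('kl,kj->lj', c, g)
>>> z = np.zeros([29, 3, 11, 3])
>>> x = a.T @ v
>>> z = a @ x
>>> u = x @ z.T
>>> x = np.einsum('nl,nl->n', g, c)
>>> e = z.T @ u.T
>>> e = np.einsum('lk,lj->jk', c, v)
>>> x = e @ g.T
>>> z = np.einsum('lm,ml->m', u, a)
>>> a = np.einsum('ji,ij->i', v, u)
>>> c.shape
(3, 29)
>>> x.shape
(11, 3)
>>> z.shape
(3,)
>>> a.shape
(11,)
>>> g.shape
(3, 29)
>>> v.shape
(3, 11)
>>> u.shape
(11, 3)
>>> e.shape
(11, 29)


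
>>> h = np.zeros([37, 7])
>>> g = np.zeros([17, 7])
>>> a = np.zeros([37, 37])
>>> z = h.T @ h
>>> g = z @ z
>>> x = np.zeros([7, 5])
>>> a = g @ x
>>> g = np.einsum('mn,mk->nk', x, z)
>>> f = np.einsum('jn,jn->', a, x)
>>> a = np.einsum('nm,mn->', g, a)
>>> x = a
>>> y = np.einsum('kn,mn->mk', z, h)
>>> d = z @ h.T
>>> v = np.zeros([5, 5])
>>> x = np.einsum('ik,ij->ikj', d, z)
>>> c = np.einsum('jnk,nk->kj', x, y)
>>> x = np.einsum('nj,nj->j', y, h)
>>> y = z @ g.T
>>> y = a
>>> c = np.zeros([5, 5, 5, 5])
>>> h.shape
(37, 7)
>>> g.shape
(5, 7)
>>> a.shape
()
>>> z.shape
(7, 7)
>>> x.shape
(7,)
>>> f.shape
()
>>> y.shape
()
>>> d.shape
(7, 37)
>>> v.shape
(5, 5)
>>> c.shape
(5, 5, 5, 5)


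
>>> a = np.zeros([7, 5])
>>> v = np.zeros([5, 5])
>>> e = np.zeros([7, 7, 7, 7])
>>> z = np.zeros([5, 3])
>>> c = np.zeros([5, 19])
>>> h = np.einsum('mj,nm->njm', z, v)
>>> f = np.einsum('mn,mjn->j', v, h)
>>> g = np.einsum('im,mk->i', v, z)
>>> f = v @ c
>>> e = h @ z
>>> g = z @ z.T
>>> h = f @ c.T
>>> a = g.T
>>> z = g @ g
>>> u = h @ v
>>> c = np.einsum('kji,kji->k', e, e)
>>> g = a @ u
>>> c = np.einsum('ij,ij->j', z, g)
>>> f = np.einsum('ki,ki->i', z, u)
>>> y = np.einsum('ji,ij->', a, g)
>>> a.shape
(5, 5)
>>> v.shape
(5, 5)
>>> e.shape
(5, 3, 3)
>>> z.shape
(5, 5)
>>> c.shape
(5,)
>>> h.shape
(5, 5)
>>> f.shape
(5,)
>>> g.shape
(5, 5)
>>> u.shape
(5, 5)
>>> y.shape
()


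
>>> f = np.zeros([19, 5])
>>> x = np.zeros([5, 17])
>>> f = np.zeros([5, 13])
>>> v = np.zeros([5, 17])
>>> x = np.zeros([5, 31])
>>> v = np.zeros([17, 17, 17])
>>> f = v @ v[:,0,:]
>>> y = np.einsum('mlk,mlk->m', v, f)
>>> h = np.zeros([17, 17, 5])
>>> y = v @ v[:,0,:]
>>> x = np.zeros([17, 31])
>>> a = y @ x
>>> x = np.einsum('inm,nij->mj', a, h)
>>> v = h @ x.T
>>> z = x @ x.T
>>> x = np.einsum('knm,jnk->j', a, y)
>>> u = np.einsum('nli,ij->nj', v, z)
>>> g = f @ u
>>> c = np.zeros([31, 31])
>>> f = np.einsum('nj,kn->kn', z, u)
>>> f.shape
(17, 31)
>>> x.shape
(17,)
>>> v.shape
(17, 17, 31)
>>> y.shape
(17, 17, 17)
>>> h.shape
(17, 17, 5)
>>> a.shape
(17, 17, 31)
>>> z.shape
(31, 31)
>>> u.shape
(17, 31)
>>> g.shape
(17, 17, 31)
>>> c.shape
(31, 31)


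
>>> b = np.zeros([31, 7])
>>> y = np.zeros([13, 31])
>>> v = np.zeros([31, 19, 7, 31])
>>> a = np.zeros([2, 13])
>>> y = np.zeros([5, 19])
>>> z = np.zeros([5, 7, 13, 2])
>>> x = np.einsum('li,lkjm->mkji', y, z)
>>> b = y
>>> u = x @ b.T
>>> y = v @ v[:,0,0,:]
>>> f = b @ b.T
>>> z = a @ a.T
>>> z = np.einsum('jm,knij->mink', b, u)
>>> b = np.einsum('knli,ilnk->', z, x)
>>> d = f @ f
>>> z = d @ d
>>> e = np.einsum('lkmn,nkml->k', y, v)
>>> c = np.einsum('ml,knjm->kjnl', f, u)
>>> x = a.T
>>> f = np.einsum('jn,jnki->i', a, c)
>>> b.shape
()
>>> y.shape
(31, 19, 7, 31)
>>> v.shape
(31, 19, 7, 31)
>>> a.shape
(2, 13)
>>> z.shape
(5, 5)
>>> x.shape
(13, 2)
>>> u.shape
(2, 7, 13, 5)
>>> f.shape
(5,)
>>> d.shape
(5, 5)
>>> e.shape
(19,)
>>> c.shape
(2, 13, 7, 5)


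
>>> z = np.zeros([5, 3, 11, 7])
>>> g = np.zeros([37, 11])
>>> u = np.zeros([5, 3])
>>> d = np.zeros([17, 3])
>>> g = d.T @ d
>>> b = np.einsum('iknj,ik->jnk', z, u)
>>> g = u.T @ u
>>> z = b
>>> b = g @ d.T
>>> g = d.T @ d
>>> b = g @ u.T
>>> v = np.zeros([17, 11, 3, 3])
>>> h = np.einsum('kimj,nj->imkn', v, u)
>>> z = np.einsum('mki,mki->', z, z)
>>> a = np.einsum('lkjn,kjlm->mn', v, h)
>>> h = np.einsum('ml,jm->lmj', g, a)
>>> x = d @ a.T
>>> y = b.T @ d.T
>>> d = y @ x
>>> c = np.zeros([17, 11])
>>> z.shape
()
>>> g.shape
(3, 3)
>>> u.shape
(5, 3)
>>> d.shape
(5, 5)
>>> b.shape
(3, 5)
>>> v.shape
(17, 11, 3, 3)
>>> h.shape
(3, 3, 5)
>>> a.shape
(5, 3)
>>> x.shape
(17, 5)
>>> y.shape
(5, 17)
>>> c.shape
(17, 11)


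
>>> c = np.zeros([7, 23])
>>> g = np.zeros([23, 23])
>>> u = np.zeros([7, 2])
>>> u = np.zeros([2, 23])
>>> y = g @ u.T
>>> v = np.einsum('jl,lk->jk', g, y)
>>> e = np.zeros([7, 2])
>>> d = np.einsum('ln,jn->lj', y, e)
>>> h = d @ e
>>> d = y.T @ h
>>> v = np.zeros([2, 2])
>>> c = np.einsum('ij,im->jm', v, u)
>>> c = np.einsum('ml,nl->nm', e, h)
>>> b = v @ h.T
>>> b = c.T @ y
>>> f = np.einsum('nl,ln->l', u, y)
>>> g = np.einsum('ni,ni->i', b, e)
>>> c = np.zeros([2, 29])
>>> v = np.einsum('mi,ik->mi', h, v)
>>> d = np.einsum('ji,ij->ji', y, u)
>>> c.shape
(2, 29)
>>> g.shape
(2,)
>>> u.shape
(2, 23)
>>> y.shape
(23, 2)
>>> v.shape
(23, 2)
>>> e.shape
(7, 2)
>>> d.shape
(23, 2)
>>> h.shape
(23, 2)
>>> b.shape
(7, 2)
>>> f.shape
(23,)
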